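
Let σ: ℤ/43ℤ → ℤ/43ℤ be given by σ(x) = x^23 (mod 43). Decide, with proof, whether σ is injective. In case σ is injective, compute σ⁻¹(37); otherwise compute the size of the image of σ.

Since 43 is prime, the nonzero elements of ℤ/43ℤ form a cyclic group of order 42.
As gcd(23, 42) = 1, raising to the 23rd power is a bijection on this group: if x_1^23 ≡ x_2^23 then (x_1x_2^{−1})^23 = 1, and the only element of order dividing gcd(23, 42) = 1 is 1, so x_1 = x_2.
With σ(0) = 0 this makes σ injective on all of ℤ/43ℤ, hence bijective (finite equal-size domain and codomain). In particular σ is injective.
Since σ is injective, we find the preimage of 37. The inverse of x ↦ x^23 on (ℤ/43ℤ)^× is x ↦ x^11, because 23·11 = 253 = 6·42 + 1 ≡ 1 (mod 42) and x^{42} = 1 for x ≠ 0 (Fermat). So σ⁻¹(37) = 37^11 mod 43.
Repeated squaring mod 43: 37^1 ≡ 37, 37^2 ≡ 37² = 1369 ≡ 36, 37^4 ≡ 36² = 1296 ≡ 6, 37^8 ≡ 6² = 36. Since 11 = 8 + 2 + 1, 37^11 ≡ 36·36·37: 36·36 = 1296 ≡ 6, then 6·37 = 222 ≡ 7. So 37^11 ≡ 7 (mod 43).
Hence σ⁻¹(37) = 7.

7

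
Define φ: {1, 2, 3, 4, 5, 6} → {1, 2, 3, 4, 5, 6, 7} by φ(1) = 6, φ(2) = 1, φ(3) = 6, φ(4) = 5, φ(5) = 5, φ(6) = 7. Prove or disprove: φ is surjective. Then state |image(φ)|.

4

No element maps to 2, so φ is not surjective.
The image of φ is {1, 5, 6, 7}, which has 4 elements.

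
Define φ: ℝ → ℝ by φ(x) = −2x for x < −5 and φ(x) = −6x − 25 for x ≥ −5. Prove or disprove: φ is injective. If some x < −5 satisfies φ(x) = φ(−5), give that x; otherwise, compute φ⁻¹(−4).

Both pieces are strictly decreasing (slopes −2 and −6), so each is injective on its own interval.
The left piece maps (−∞, −5) onto (10, ∞); the right piece maps [−5, ∞) onto (−∞, 5].
These images are disjoint, so no value is attained by both pieces. Thus φ is injective.
Because the two images are disjoint, no x < −5 has φ(x) = φ(−5), so we compute φ⁻¹(−4): −4 lies in (−∞, 5], so solve −6x − 25 = −4: x = (−4 + 25)/(−6) = −7/2.

-7/2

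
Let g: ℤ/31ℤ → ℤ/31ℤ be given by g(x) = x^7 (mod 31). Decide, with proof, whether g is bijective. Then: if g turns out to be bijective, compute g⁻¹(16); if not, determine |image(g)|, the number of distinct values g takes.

4

Since 31 is prime, the nonzero elements of ℤ/31ℤ form a cyclic group of order 30.
As gcd(7, 30) = 1, raising to the 7th power is a bijection on this group: if u^7 ≡ v^7 then (uv^{−1})^7 = 1, and the only element of order dividing gcd(7, 30) = 1 is 1, so u = v.
With g(0) = 0 this makes g injective on all of ℤ/31ℤ, hence bijective (finite equal-size domain and codomain). In particular g is bijective.
Since g is bijective, we find the preimage of 16. The inverse of x ↦ x^7 on (ℤ/31ℤ)^× is x ↦ x^13, because 7·13 = 91 = 3·30 + 1 ≡ 1 (mod 30) and x^{30} = 1 for x ≠ 0 (Fermat). So g⁻¹(16) = 16^13 mod 31.
Repeated squaring mod 31: 16^1 ≡ 16, 16^2 ≡ 16² = 256 ≡ 8, 16^4 ≡ 8² = 64 ≡ 2, 16^8 ≡ 2² = 4. Since 13 = 8 + 4 + 1, 16^13 ≡ 4·2·16: 4·2 = 8, then 8·16 = 128 ≡ 4. So 16^13 ≡ 4 (mod 31).
Hence g⁻¹(16) = 4.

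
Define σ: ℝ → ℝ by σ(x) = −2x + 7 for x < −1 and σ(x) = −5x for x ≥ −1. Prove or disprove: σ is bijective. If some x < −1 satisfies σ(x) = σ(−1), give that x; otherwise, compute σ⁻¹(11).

-2

Both pieces are strictly decreasing (slopes −2 and −5), so each is injective on its own interval.
The left piece maps (−∞, −1) onto (9, ∞); the right piece maps [−1, ∞) onto (−∞, 5].
The images leave a gap (9 has no preimage), so σ is not surjective, hence not bijective.
Because the two images are disjoint, no x < −1 has σ(x) = σ(−1), so we compute σ⁻¹(11): 11 lies in (9, ∞), so solve −2x + 7 = 11: x = (11 − 7)/(−2) = −2.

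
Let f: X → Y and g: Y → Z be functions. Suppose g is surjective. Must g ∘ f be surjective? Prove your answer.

No. Take X = {0}, Y = Z = {0, 1, 2, 3, 4}, f(0) = 0, and g = identity (surjective).
Then (g ∘ f)(0) = 0, and 4 ∈ Z has no preimage under g ∘ f, so g ∘ f is not surjective.

not surjective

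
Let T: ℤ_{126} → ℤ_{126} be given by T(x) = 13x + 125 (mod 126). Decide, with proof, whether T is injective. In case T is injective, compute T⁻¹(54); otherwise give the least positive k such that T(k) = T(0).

43

Recall: T is injective if T(s) = T(t) implies s = t.
Suppose T(s) = T(t) in ℤ_{126}. Then 13s + 125 ≡ 13t + 125 (mod 126), therefore 13(s − t) ≡ 0 (mod 126).
Since gcd(13, 126) = 1, 13 is invertible modulo 126, thus s − t ≡ 0 (mod 126), i.e. s = t.
Hence T is injective.
We now compute 13⁻¹ mod 126 explicitly. Euclid's algorithm: 126 = 9·13 + 9, 13 = 1·9 + 4, 9 = 2·4 + 1; back-substituting gives 1 = 97·13 − 10·126, so 13⁻¹ ≡ 97 (mod 126).
Since T is injective, we find T⁻¹(54): we need 13x ≡ 54 − 125 ≡ 55 (mod 126). Using 13⁻¹ = 97: x ≡ 97·55 = 5335 = 42·126 + 43, so x = 43.
Check: T(43) = 13·43 + 125 = 684 = 5·126 + 54 ≡ 54 (mod 126).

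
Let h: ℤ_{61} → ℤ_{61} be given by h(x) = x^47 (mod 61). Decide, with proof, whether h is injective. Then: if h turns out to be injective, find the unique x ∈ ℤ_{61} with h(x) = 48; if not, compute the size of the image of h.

14

Since 61 is prime, the nonzero elements of ℤ_{61} form a cyclic group of order 60.
As gcd(47, 60) = 1, raising to the 47th power is a bijection on this group: if x_1^47 ≡ x_2^47 then (x_1x_2^{−1})^47 = 1, and the only element of order dividing gcd(47, 60) = 1 is 1, so x_1 = x_2.
With h(0) = 0 this makes h injective on all of ℤ_{61}, hence bijective (finite equal-size domain and codomain). In particular h is injective.
Since h is injective, we find the preimage of 48. The inverse of x ↦ x^47 on (ℤ_{61})^× is x ↦ x^23, because 47·23 = 1081 = 18·60 + 1 ≡ 1 (mod 60) and x^{60} = 1 for x ≠ 0 (Fermat). So h⁻¹(48) = 48^23 mod 61.
Repeated squaring mod 61: 48^1 ≡ 48, 48^2 ≡ 48² = 2304 ≡ 47, 48^4 ≡ 47² = 2209 ≡ 13, 48^8 ≡ 13² = 169 ≡ 47, 48^16 ≡ 47² = 2209 ≡ 13. Since 23 = 16 + 4 + 2 + 1, 48^23 ≡ 13·13·47·48: 13·13 = 169 ≡ 47, then 47·47 = 2209 ≡ 13, then 13·48 = 624 ≡ 14. So 48^23 ≡ 14 (mod 61).
Hence h⁻¹(48) = 14.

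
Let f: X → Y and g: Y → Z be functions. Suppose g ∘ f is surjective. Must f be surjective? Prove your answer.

No. Take X = {0}, Y = {0, 1}, Z = {0}, f(a) = 0 for every a ∈ X, and g(b) = 0 for every b ∈ Y.
Then g ∘ f is surjective onto {0}, but 1 ∈ Y has no preimage under f, so f is not surjective.

not surjective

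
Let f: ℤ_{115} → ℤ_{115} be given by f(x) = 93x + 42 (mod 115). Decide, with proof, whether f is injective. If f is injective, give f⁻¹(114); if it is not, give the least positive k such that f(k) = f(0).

49

Suppose f(x_1) = f(x_2) in ℤ_{115}. Then 93x_1 + 42 ≡ 93x_2 + 42 (mod 115), so 93(x_1 − x_2) ≡ 0 (mod 115).
Since gcd(93, 115) = 1, 93 is invertible modulo 115, thus x_1 − x_2 ≡ 0 (mod 115), i.e. x_1 = x_2.
Hence f is injective.
We now compute 93⁻¹ mod 115 explicitly. Euclid's algorithm: 115 = 1·93 + 22, 93 = 4·22 + 5, 22 = 4·5 + 2, 5 = 2·2 + 1; back-substituting gives 1 = 47·93 − 38·115, so 93⁻¹ ≡ 47 (mod 115).
Since f is injective, we compute f⁻¹(114): solve 93x + 42 ≡ 114 (mod 115), i.e. 93x ≡ 72 (mod 115).
Multiplying by 93⁻¹ = 47 gives x ≡ 47·72 = 3384 = 29·115 + 49 ≡ 49 (mod 115).
Check: f(49) = 93·49 + 42 = 4599 = 39·115 + 114 ≡ 114 (mod 115).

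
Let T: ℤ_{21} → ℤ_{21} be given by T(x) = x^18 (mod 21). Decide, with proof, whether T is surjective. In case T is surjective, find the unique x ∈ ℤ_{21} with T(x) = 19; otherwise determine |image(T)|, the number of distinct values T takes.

T(1) = 1^18 = 1.
T(2): Repeated squaring mod 21: 2^1 ≡ 2, 2^2 ≡ 2² = 4, 2^4 ≡ 4² = 16, 2^8 ≡ 16² = 256 ≡ 4, 2^16 ≡ 4² = 16. Since 18 = 16 + 2, 2^18 ≡ 16·4: 16·4 = 64 ≡ 1. So 2^18 ≡ 1 (mod 21).
So T(1) = T(2) = 1 while 1 ≠ 2, thus T is not injective.
A non-injective map from the 21-element set ℤ_{21} to itself takes at most 20 distinct values, so it cannot be surjective. Thus T is not surjective.
Since T is not surjective, we determine |image(T)|. Computing x^18 mod 21 for each x (by repeated squaring, reducing mod 21 at every step), the values T(0), T(1), …, T(20) are: 0, 1, 1, 15, 1, 1, 15, 7, 1, 15, 1, 1, 15, 1, 7, 15, 1, 1, 15, 1, 1.
The distinct values are {0, 1, 7, 15}; there are 4 of them.

4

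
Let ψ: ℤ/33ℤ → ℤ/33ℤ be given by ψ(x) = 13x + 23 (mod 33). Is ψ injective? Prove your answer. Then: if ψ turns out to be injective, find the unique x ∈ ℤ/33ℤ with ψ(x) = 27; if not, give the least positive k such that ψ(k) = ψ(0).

13

If ψ(a) = ψ(b), then 13a ≡ 13b (mod 33). Because gcd(13, 33) = 1, we may cancel 13 to get a ≡ b (mod 33).
Thus ψ is injective.
We now compute 13⁻¹ mod 33 explicitly. Euclid's algorithm: 33 = 2·13 + 7, 13 = 1·7 + 6, 7 = 1·6 + 1; back-substituting gives 1 = 28·13 − 11·33, so 13⁻¹ ≡ 28 (mod 33).
Since ψ is injective, we compute ψ⁻¹(27): solve 13x + 23 ≡ 27 (mod 33), i.e. 13x ≡ 4 (mod 33).
Multiplying by 13⁻¹ = 28 gives x ≡ 28·4 = 112 = 3·33 + 13 ≡ 13 (mod 33).
Check: ψ(13) = 13·13 + 23 = 192 = 5·33 + 27 ≡ 27 (mod 33).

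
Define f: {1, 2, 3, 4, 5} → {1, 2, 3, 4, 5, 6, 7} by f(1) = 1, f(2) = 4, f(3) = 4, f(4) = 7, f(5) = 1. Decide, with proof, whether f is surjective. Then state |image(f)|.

No element maps to 2, so f is not surjective.
The image of f is {1, 4, 7}, which has 3 elements.

3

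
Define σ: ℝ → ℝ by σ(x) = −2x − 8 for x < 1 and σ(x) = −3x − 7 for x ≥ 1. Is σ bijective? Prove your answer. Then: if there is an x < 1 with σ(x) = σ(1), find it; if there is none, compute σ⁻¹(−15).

Both pieces are strictly decreasing (slopes −2 and −3), so each is injective on its own interval.
The left piece maps (−∞, 1) onto (−10, ∞); the right piece maps [1, ∞) onto (−∞, −10].
Since −10 = −10, the images partition ℝ: σ is injective and surjective, hence bijective.
Because the two images are disjoint, no x < 1 has σ(x) = σ(1), so we compute σ⁻¹(−15): −15 lies in (−∞, −10], so solve −3x − 7 = −15: x = (−15 + 7)/(−3) = 8/3.

8/3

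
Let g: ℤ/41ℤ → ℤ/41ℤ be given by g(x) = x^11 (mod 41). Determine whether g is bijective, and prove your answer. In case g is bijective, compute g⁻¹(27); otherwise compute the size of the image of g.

Since 41 is prime, the nonzero elements of ℤ/41ℤ form a cyclic group of order 40.
As gcd(11, 40) = 1, raising to the 11th power is a bijection on this group: if x_1^11 ≡ x_2^11 then (x_1x_2^{−1})^11 = 1, and the only element of order dividing gcd(11, 40) = 1 is 1, so x_1 = x_2.
With g(0) = 0 this makes g injective on all of ℤ/41ℤ, hence bijective (finite equal-size domain and codomain). In particular g is bijective.
Since g is bijective, we find the preimage of 27. The inverse of x ↦ x^11 on (ℤ/41ℤ)^× is x ↦ x^11, because 11·11 = 121 = 3·40 + 1 ≡ 1 (mod 40) and x^{40} = 1 for x ≠ 0 (Fermat). So g⁻¹(27) = 27^11 mod 41.
Repeated squaring mod 41: 27^1 ≡ 27, 27^2 ≡ 27² = 729 ≡ 32, 27^4 ≡ 32² = 1024 ≡ 40, 27^8 ≡ 40² = 1600 ≡ 1. Since 11 = 8 + 2 + 1, 27^11 ≡ 1·32·27: 1·32 = 32, then 32·27 = 864 ≡ 3. So 27^11 ≡ 3 (mod 41).
Hence g⁻¹(27) = 3.

3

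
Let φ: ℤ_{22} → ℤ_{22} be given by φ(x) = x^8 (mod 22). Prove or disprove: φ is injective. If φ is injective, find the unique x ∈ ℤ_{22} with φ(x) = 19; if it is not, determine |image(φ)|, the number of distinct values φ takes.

12

φ(10): Repeated squaring mod 22: 10^1 ≡ 10, 10^2 ≡ 10² = 100 ≡ 12, 10^4 ≡ 12² = 144 ≡ 12, 10^8 ≡ 12² = 144 ≡ 12. So 10^8 ≡ 12 (mod 22).
φ(12): Repeated squaring mod 22: 12^1 ≡ 12, 12^2 ≡ 12² = 144 ≡ 12, 12^4 ≡ 12² = 144 ≡ 12, 12^8 ≡ 12² = 144 ≡ 12. So 12^8 ≡ 12 (mod 22).
So φ(10) = φ(12) = 12 while 10 ≠ 12, hence φ is not injective.
Since φ is not injective, we determine |image(φ)|. Computing x^8 mod 22 for each x (by repeated squaring, reducing mod 22 at every step), the values φ(0), φ(1), …, φ(21) are: 0, 1, 14, 5, 20, 15, 4, 9, 16, 3, 12, 11, 12, 3, 16, 9, 4, 15, 20, 5, 14, 1.
The distinct values are {0, 1, 3, 4, 5, 9, 11, 12, 14, 15, 16, 20}; there are 12 of them.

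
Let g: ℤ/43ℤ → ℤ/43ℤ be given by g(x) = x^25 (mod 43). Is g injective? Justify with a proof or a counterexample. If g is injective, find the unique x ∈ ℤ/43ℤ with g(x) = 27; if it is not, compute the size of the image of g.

Since 43 is prime, the nonzero elements of ℤ/43ℤ form a cyclic group of order 42.
As gcd(25, 42) = 1, raising to the 25th power is a bijection on this group: if u^25 ≡ v^25 then (uv^{−1})^25 = 1, and the only element of order dividing gcd(25, 42) = 1 is 1, so u = v.
With g(0) = 0 this makes g injective on all of ℤ/43ℤ, hence bijective (finite equal-size domain and codomain). In particular g is injective.
Since g is injective, we find the preimage of 27. The inverse of x ↦ x^25 on (ℤ/43ℤ)^× is x ↦ x^37, because 25·37 = 925 = 22·42 + 1 ≡ 1 (mod 42) and x^{42} = 1 for x ≠ 0 (Fermat). So g⁻¹(27) = 27^37 mod 43.
Repeated squaring mod 43: 27^1 ≡ 27, 27^2 ≡ 27² = 729 ≡ 41, 27^4 ≡ 41² = 1681 ≡ 4, 27^8 ≡ 4² = 16, 27^16 ≡ 16² = 256 ≡ 41, 27^32 ≡ 41² = 1681 ≡ 4. Since 37 = 32 + 4 + 1, 27^37 ≡ 4·4·27: 4·4 = 16, then 16·27 = 432 ≡ 2. So 27^37 ≡ 2 (mod 43).
Hence g⁻¹(27) = 2.

2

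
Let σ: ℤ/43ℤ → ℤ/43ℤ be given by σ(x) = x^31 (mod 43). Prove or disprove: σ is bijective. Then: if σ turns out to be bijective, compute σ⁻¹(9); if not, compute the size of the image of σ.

17

Since 43 is prime, the nonzero elements of ℤ/43ℤ form a cyclic group of order 42.
As gcd(31, 42) = 1, raising to the 31st power is a bijection on this group: if u^31 ≡ v^31 then (uv^{−1})^31 = 1, and the only element of order dividing gcd(31, 42) = 1 is 1, so u = v.
With σ(0) = 0 this makes σ injective on all of ℤ/43ℤ, hence bijective (finite equal-size domain and codomain). In particular σ is bijective.
Since σ is bijective, we find the preimage of 9. The inverse of x ↦ x^31 on (ℤ/43ℤ)^× is x ↦ x^19, because 31·19 = 589 = 14·42 + 1 ≡ 1 (mod 42) and x^{42} = 1 for x ≠ 0 (Fermat). So σ⁻¹(9) = 9^19 mod 43.
Repeated squaring mod 43: 9^1 ≡ 9, 9^2 ≡ 9² = 81 ≡ 38, 9^4 ≡ 38² = 1444 ≡ 25, 9^8 ≡ 25² = 625 ≡ 23, 9^16 ≡ 23² = 529 ≡ 13. Since 19 = 16 + 2 + 1, 9^19 ≡ 13·38·9: 13·38 = 494 ≡ 21, then 21·9 = 189 ≡ 17. So 9^19 ≡ 17 (mod 43).
Hence σ⁻¹(9) = 17.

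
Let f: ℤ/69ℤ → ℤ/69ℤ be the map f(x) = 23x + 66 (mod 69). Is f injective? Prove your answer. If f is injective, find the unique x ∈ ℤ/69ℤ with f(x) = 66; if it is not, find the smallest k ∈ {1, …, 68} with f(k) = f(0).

3

We have gcd(23, 69) = 23 > 1. Taking s = 0 and t = 3: f(0) = 66 and f(3) = 23·3 + 66 = 135 ≡ 66 (mod 69).
So f(0) = f(3) while 0 ≠ 3, hence f is not injective.
Since f is not injective, we find the least positive k with f(k) = f(0): this means 23k ≡ 0 (mod 69), i.e. 69 ∣ 23k. Since gcd(23, 69) = 23, dividing through by 23 this holds exactly when 3 ∣ k.
The smallest positive such k is 3.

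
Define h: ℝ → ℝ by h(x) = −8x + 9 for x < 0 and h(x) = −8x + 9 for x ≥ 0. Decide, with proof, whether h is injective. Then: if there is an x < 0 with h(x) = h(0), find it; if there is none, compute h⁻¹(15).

Both pieces are strictly decreasing (slopes −8 and −8), so each is injective on its own interval.
The left piece maps (−∞, 0) onto (9, ∞); the right piece maps [0, ∞) onto (−∞, 9].
These images are disjoint, so no value is attained by both pieces. Therefore h is injective.
Because the two images are disjoint, no x < 0 has h(x) = h(0), so we compute h⁻¹(15): 15 lies in (9, ∞), so solve −8x + 9 = 15: x = (15 − 9)/(−8) = −3/4.

-3/4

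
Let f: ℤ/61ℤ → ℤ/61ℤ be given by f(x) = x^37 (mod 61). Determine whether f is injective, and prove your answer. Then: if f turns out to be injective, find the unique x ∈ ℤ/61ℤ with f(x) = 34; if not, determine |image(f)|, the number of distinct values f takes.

20

Since 61 is prime, the nonzero elements of ℤ/61ℤ form a cyclic group of order 60.
As gcd(37, 60) = 1, raising to the 37th power is a bijection on this group: if u^37 ≡ v^37 then (uv^{−1})^37 = 1, and the only element of order dividing gcd(37, 60) = 1 is 1, so u = v.
With f(0) = 0 this makes f injective on all of ℤ/61ℤ, hence bijective (finite equal-size domain and codomain). In particular f is injective.
Since f is injective, we find the preimage of 34. The inverse of x ↦ x^37 on (ℤ/61ℤ)^× is x ↦ x^13, because 37·13 = 481 = 8·60 + 1 ≡ 1 (mod 60) and x^{60} = 1 for x ≠ 0 (Fermat). So f⁻¹(34) = 34^13 mod 61.
Repeated squaring mod 61: 34^1 ≡ 34, 34^2 ≡ 34² = 1156 ≡ 58, 34^4 ≡ 58² = 3364 ≡ 9, 34^8 ≡ 9² = 81 ≡ 20. Since 13 = 8 + 4 + 1, 34^13 ≡ 20·9·34: 20·9 = 180 ≡ 58, then 58·34 = 1972 ≡ 20. So 34^13 ≡ 20 (mod 61).
Hence f⁻¹(34) = 20.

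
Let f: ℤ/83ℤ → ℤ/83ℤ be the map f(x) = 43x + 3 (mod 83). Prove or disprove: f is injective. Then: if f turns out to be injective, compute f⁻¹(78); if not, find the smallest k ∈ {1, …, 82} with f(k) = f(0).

Suppose f(u) = f(v) in ℤ/83ℤ. Then 43u + 3 ≡ 43v + 3 (mod 83), so 43(u − v) ≡ 0 (mod 83).
Since gcd(43, 83) = 1, 43 is invertible modulo 83, therefore u − v ≡ 0 (mod 83), i.e. u = v.
Therefore f is injective.
We now compute 43⁻¹ mod 83 explicitly. Euclid's algorithm: 83 = 1·43 + 40, 43 = 1·40 + 3, 40 = 13·3 + 1; back-substituting gives 1 = 56·43 − 29·83, so 43⁻¹ ≡ 56 (mod 83).
Since f is injective, we compute f⁻¹(78): solve 43x + 3 ≡ 78 (mod 83), i.e. 43x ≡ 75 (mod 83).
Multiplying by 43⁻¹ = 56 gives x ≡ 56·75 = 4200 = 50·83 + 50 ≡ 50 (mod 83).
Check: f(50) = 43·50 + 3 = 2153 = 25·83 + 78 ≡ 78 (mod 83).

50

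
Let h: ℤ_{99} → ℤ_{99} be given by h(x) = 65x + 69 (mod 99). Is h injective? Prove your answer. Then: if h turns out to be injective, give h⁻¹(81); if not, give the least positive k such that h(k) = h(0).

If h(u) = h(v), then 65u ≡ 65v (mod 99). Because gcd(65, 99) = 1, we may cancel 65 to get u ≡ v (mod 99).
So h is injective.
We now compute 65⁻¹ mod 99 explicitly. Euclid's algorithm: 99 = 1·65 + 34, 65 = 1·34 + 31, 34 = 1·31 + 3, 31 = 10·3 + 1; back-substituting gives 1 = 32·65 − 21·99, so 65⁻¹ ≡ 32 (mod 99).
Since h is injective, we compute h⁻¹(81): solve 65x + 69 ≡ 81 (mod 99), i.e. 65x ≡ 12 (mod 99).
Multiplying by 65⁻¹ = 32 gives x ≡ 32·12 = 384 = 3·99 + 87 ≡ 87 (mod 99).
Check: h(87) = 65·87 + 69 = 5724 = 57·99 + 81 ≡ 81 (mod 99).

87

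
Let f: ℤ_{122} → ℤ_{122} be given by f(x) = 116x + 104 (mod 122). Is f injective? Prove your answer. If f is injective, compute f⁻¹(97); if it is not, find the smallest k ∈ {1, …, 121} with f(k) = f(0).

61

We have gcd(116, 122) = 2 > 1. Taking s = 0 and t = 61: f(0) = 104 and f(61) = 116·61 + 104 = 7180 ≡ 104 (mod 122).
So f(0) = f(61) while 0 ≠ 61, hence f is not injective.
Since f is not injective, we find the least positive k with f(k) = f(0): this means 116k ≡ 0 (mod 122), i.e. 122 ∣ 116k. Since gcd(116, 122) = 2, dividing through by 2 this holds exactly when 61 ∣ 58k, and as gcd(58, 61) = 1, exactly when 61 ∣ k.
The smallest positive such k is 61.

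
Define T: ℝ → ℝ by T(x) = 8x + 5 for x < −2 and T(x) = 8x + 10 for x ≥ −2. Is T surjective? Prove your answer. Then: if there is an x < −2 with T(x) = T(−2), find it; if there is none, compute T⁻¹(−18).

-23/8

Both pieces are strictly increasing (slopes 8 and 8), so each is injective on its own interval.
The left piece maps (−∞, −2) onto (−∞, −11); the right piece maps [−2, ∞) onto [−6, ∞).
The union (−∞, −11) ∪ [−6, ∞) omits the interval between −11 and −6; in particular −11 has no preimage. So T is not surjective.
Because the two images are disjoint, no x < −2 has T(x) = T(−2), so we compute T⁻¹(−18): −18 lies in (−∞, −11), so solve 8x + 5 = −18: x = (−18 − 5)/8 = −23/8.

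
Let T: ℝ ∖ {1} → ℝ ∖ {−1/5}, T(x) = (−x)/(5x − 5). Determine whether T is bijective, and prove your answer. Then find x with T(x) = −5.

25/24

Suppose T(u) = T(v). Cross-multiplying: (−u)(5v − 5) = (−v)(5u − 5).
Expanding both sides and cancelling the symmetric terms leaves 5·(u − v) = 0. Since 5 ≠ 0, u = v. Hence T is injective.
For any y ≠ −1/5, solving y(5x − 5) = −x for x gives a well-defined x ≠ 1. So T is surjective.
Thus T is bijective.
Solving T(x) = −5: cross-multiplying gives −x = −5(5x − 5), which rearranges to 24x = 25, so x = 25/24.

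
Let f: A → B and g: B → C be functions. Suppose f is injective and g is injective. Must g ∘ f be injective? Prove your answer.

injective

Suppose (g ∘ f)(u) = (g ∘ f)(v), i.e. g(f(u)) = g(f(v)).
Since g is injective, f(u) = f(v). Since f is injective, u = v. Hence g ∘ f is injective.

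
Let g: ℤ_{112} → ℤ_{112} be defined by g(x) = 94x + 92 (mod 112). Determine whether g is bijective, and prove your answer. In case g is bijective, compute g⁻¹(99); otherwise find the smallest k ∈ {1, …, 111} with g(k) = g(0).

56

Recall: injectivity means: for all s, t in the domain, g(s) = g(t) implies s = t.
We have gcd(94, 112) = 2 > 1. Taking s = 0 and t = 56: g(0) = 92 and g(56) = 94·56 + 92 = 5356 ≡ 92 (mod 112).
So g(0) = g(56) while 0 ≠ 56, therefore g is not injective, hence not bijective.
Since g is not bijective, we find the least positive k with g(k) = g(0): this means 94k ≡ 0 (mod 112), i.e. 112 ∣ 94k. Since gcd(94, 112) = 2, dividing through by 2 this holds exactly when 56 ∣ 47k, and as gcd(47, 56) = 1, exactly when 56 ∣ k.
The smallest positive such k is 56.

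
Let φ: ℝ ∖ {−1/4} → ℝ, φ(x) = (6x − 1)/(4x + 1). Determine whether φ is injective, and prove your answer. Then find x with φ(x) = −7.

Suppose φ(s) = φ(t). Cross-multiplying: (6s − 1)(4t + 1) = (6t − 1)(4s + 1).
Expanding both sides and cancelling the symmetric terms leaves 10·(s − t) = 0. Since 10 ≠ 0, s = t. Thus φ is injective.
Solving φ(x) = −7: cross-multiplying gives 6x − 1 = −7(4x + 1), which rearranges to 34x = −6, so x = −3/17.

-3/17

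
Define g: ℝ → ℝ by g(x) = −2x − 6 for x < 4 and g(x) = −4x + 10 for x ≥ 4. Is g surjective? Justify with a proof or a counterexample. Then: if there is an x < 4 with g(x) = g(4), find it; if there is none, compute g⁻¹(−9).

0

Both pieces are strictly decreasing (slopes −2 and −4), so each is injective on its own interval.
The left piece maps (−∞, 4) onto (−14, ∞); the right piece maps [4, ∞) onto (−∞, −6].
The union (−14, ∞) ∪ (−∞, −6] covers ℝ, so g is surjective.
For the follow-up: the images overlap, so an x < 4 with g(x) = g(4) exists. g(4) = −6; solving −2x − 6 = −6 for x < 4 gives x = (−6 + 6)/(−2) = 0.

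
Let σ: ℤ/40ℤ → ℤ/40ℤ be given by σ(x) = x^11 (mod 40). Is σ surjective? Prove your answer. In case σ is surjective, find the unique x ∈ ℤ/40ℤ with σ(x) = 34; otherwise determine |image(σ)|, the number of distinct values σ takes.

25

σ(0) = 0^11 = 0.
σ(10): Repeated squaring mod 40: 10^1 ≡ 10, 10^2 ≡ 10² = 100 ≡ 20, 10^4 ≡ 20² = 400 ≡ 0, 10^8 ≡ 0² = 0. Since 11 = 8 + 2 + 1, 10^11 ≡ 0·20·10: 0·20 = 0, then 0·10 = 0. So 10^11 ≡ 0 (mod 40).
So σ(0) = σ(10) = 0 while 0 ≠ 10, therefore σ is not injective.
A non-injective map from the 40-element set ℤ/40ℤ to itself takes at most 39 distinct values, so it cannot be surjective. Hence σ is not surjective.
Since σ is not surjective, we determine |image(σ)|. Computing x^11 mod 40 for each x (by repeated squaring, reducing mod 40 at every step), the values σ(0), σ(1), …, σ(39) are: 0, 1, 8, 27, 24, 5, 16, 23, 32, 9, 0, 11, 8, 37, 24, 15, 16, 33, 32, 19, 0, 21, 8, 7, 24, 25, 16, 3, 32, 29, 0, 31, 8, 17, 24, 35, 16, 13, 32, 39.
The distinct values are {0, 1, 3, 5, 7, 8, 9, 11, 13, 15, 16, 17, 19, 21, 23, 24, 25, 27, 29, 31, 32, 33, 35, 37, 39}; there are 25 of them.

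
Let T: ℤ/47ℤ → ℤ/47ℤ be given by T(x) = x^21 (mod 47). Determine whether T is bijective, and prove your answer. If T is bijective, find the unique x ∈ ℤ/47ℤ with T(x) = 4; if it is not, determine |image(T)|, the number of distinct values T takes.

Since 47 is prime, the nonzero elements of ℤ/47ℤ form a cyclic group of order 46.
As gcd(21, 46) = 1, raising to the 21st power is a bijection on this group: if u^21 ≡ v^21 then (uv^{−1})^21 = 1, and the only element of order dividing gcd(21, 46) = 1 is 1, so u = v.
With T(0) = 0 this makes T injective on all of ℤ/47ℤ, hence bijective (finite equal-size domain and codomain). In particular T is bijective.
Since T is bijective, we find the preimage of 4. The inverse of x ↦ x^21 on (ℤ/47ℤ)^× is x ↦ x^11, because 21·11 = 231 = 5·46 + 1 ≡ 1 (mod 46) and x^{46} = 1 for x ≠ 0 (Fermat). So T⁻¹(4) = 4^11 mod 47.
Repeated squaring mod 47: 4^1 ≡ 4, 4^2 ≡ 4² = 16, 4^4 ≡ 16² = 256 ≡ 21, 4^8 ≡ 21² = 441 ≡ 18. Since 11 = 8 + 2 + 1, 4^11 ≡ 18·16·4: 18·16 = 288 ≡ 6, then 6·4 = 24. So 4^11 ≡ 24 (mod 47).
Hence T⁻¹(4) = 24.

24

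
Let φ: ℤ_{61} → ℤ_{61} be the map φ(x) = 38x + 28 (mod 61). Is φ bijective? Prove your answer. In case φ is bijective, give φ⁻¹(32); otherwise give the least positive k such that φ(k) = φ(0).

29

Recall that φ is injective if φ(x_1) = φ(x_2) implies x_1 = x_2.
If φ(x_1) = φ(x_2), then 38x_1 ≡ 38x_2 (mod 61). Because gcd(38, 61) = 1, we may cancel 38 to get x_1 ≡ x_2 (mod 61).
We now compute 38⁻¹ mod 61 explicitly. Euclid's algorithm: 61 = 1·38 + 23, 38 = 1·23 + 15, 23 = 1·15 + 8, 15 = 1·8 + 7, 8 = 1·7 + 1; back-substituting gives 1 = 53·38 − 33·61, so 38⁻¹ ≡ 53 (mod 61).
Then y ↦ 53(y − 28) is a two-sided inverse to φ, so every y ∈ ℤ_{61} has a preimage.
Therefore φ is bijective.
Since φ is bijective, we find φ⁻¹(32): we need 38x ≡ 32 − 28 ≡ 4 (mod 61). Using 38⁻¹ = 53: x ≡ 53·4 = 212 = 3·61 + 29, so x = 29.
Check: φ(29) = 38·29 + 28 = 1130 = 18·61 + 32 ≡ 32 (mod 61).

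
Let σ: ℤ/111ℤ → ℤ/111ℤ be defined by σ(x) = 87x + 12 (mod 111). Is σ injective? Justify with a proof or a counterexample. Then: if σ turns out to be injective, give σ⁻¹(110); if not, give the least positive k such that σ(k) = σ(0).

We have gcd(87, 111) = 3 > 1. Taking s = 0 and t = 37: σ(0) = 12 and σ(37) = 87·37 + 12 = 3231 ≡ 12 (mod 111).
So σ(0) = σ(37) while 0 ≠ 37, hence σ is not injective.
Since σ is not injective, we find the least positive k with σ(k) = σ(0): this means 87k ≡ 0 (mod 111), i.e. 111 ∣ 87k. Since gcd(87, 111) = 3, dividing through by 3 this holds exactly when 37 ∣ 29k, and as gcd(29, 37) = 1, exactly when 37 ∣ k.
The smallest positive such k is 37.

37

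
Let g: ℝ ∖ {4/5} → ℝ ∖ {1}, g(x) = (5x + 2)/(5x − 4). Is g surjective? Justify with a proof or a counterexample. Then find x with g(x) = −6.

22/35

For any y ≠ 1, solving y(5x − 4) = 5x + 2 for x gives a well-defined x ≠ 4/5. So g is surjective.
Solving g(x) = −6: cross-multiplying gives 5x + 2 = −6(5x − 4), which rearranges to 35x = 22, so x = 22/35.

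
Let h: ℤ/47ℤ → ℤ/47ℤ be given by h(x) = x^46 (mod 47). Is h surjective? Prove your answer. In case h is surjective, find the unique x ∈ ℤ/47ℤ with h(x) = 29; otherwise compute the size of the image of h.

2

h(1) = 1^46 = 1.
h(2): Repeated squaring mod 47: 2^1 ≡ 2, 2^2 ≡ 2² = 4, 2^4 ≡ 4² = 16, 2^8 ≡ 16² = 256 ≡ 21, 2^16 ≡ 21² = 441 ≡ 18, 2^32 ≡ 18² = 324 ≡ 42. Since 46 = 32 + 8 + 4 + 2, 2^46 ≡ 42·21·16·4: 42·21 = 882 ≡ 36, then 36·16 = 576 ≡ 12, then 12·4 = 48 ≡ 1. So 2^46 ≡ 1 (mod 47).
So h(1) = h(2) = 1 while 1 ≠ 2, so h is not injective.
A non-injective map from the 47-element set ℤ/47ℤ to itself takes at most 46 distinct values, so it cannot be surjective. Therefore h is not surjective.
Since h is not surjective, we determine |image(h)|. Computing x^46 mod 47 for each x (by repeated squaring, reducing mod 47 at every step), the values h(0), h(1), …, h(46) are: 0, 1, 1, 1, 1, 1, 1, 1, 1, 1, 1, 1, 1, 1, 1, 1, 1, 1, 1, 1, 1, 1, 1, 1, 1, 1, 1, 1, 1, 1, 1, 1, 1, 1, 1, 1, 1, 1, 1, 1, 1, 1, 1, 1, 1, 1, 1.
The distinct values are {0, 1}; there are 2 of them.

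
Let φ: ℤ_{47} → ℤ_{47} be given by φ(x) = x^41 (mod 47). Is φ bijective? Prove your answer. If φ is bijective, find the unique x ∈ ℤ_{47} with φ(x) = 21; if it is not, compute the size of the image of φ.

8

Since 47 is prime, the nonzero elements of ℤ_{47} form a cyclic group of order 46.
As gcd(41, 46) = 1, raising to the 41st power is a bijection on this group: if x_1^41 ≡ x_2^41 then (x_1x_2^{−1})^41 = 1, and the only element of order dividing gcd(41, 46) = 1 is 1, so x_1 = x_2.
With φ(0) = 0 this makes φ injective on all of ℤ_{47}, hence bijective (finite equal-size domain and codomain). In particular φ is bijective.
Since φ is bijective, we find the preimage of 21. The inverse of x ↦ x^41 on (ℤ_{47})^× is x ↦ x^9, because 41·9 = 369 = 8·46 + 1 ≡ 1 (mod 46) and x^{46} = 1 for x ≠ 0 (Fermat). So φ⁻¹(21) = 21^9 mod 47.
Repeated squaring mod 47: 21^1 ≡ 21, 21^2 ≡ 21² = 441 ≡ 18, 21^4 ≡ 18² = 324 ≡ 42, 21^8 ≡ 42² = 1764 ≡ 25. Since 9 = 8 + 1, 21^9 ≡ 25·21: 25·21 = 525 ≡ 8. So 21^9 ≡ 8 (mod 47).
Hence φ⁻¹(21) = 8.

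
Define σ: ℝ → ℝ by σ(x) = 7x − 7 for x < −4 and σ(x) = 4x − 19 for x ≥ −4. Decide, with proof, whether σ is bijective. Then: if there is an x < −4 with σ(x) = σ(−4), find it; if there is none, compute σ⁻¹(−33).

-7/2

Both pieces are strictly increasing (slopes 7 and 4), so each is injective on its own interval.
The left piece maps (−∞, −4) onto (−∞, −35); the right piece maps [−4, ∞) onto [−35, ∞).
Since −35 = −35, the images partition ℝ: σ is injective and surjective, hence bijective.
Because the two images are disjoint, no x < −4 has σ(x) = σ(−4), so we compute σ⁻¹(−33): −33 lies in [−35, ∞), so solve 4x − 19 = −33: x = (−33 + 19)/4 = −7/2.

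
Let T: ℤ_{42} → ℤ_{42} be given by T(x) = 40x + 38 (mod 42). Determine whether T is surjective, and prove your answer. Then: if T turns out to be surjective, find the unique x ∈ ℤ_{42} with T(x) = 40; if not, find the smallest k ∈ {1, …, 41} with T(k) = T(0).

21

By definition, T is surjective if every y in the codomain equals T(x) for some x in the domain.
Since gcd(40, 42) = 2, we have 40x ≡ 0 (mod 2) for all x, so T(x) ≡ 0 (mod 2).
But 1 ≢ 0 (mod 2), so 1 ∈ ℤ_{42} has no preimage. Thus T is not surjective.
Since T is not surjective, we find the least positive k with T(k) = T(0): this means 40k ≡ 0 (mod 42), i.e. 42 ∣ 40k. Since gcd(40, 42) = 2, dividing through by 2 this holds exactly when 21 ∣ 20k, and as gcd(20, 21) = 1, exactly when 21 ∣ k.
The smallest positive such k is 21.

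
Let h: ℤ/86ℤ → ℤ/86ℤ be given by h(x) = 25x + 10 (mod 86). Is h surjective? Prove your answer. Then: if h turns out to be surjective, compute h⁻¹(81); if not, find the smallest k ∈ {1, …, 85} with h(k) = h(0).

51

Recall that h is surjective if every y in the codomain equals h(x) for some x in the domain.
Since gcd(25, 86) = 1, 25 is invertible modulo 86. Euclid's algorithm: 86 = 3·25 + 11, 25 = 2·11 + 3, 11 = 3·3 + 2, 3 = 1·2 + 1; back-substituting gives 1 = 31·25 − 9·86, so 25⁻¹ ≡ 31 (mod 86).
For any y ∈ ℤ/86ℤ, x = 31(y − 10) mod 86 satisfies h(x) = 25·31(y − 10) + 10 ≡ y (since 25·31 ≡ 1 mod 86). So every y has a preimage.
Hence h is surjective.
Since h is surjective, we compute h⁻¹(81): solve 25x + 10 ≡ 81 (mod 86), i.e. 25x ≡ 71 (mod 86).
Multiplying by 25⁻¹ = 31 gives x ≡ 31·71 = 2201 = 25·86 + 51 ≡ 51 (mod 86).
Check: h(51) = 25·51 + 10 = 1285 = 14·86 + 81 ≡ 81 (mod 86).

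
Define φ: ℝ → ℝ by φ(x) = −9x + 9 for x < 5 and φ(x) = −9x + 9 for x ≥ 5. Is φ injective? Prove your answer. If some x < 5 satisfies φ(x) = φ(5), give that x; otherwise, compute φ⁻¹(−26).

35/9

Both pieces are strictly decreasing (slopes −9 and −9), so each is injective on its own interval.
The left piece maps (−∞, 5) onto (−36, ∞); the right piece maps [5, ∞) onto (−∞, −36].
These images are disjoint, so no value is attained by both pieces. Therefore φ is injective.
Because the two images are disjoint, no x < 5 has φ(x) = φ(5), so we compute φ⁻¹(−26): −26 lies in (−36, ∞), so solve −9x + 9 = −26: x = (−26 − 9)/(−9) = 35/9.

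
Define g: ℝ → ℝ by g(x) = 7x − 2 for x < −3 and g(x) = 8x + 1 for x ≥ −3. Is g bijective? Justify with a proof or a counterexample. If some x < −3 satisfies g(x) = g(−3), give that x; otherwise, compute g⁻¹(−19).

-5/2

Both pieces are strictly increasing (slopes 7 and 8), so each is injective on its own interval.
The left piece maps (−∞, −3) onto (−∞, −23); the right piece maps [−3, ∞) onto [−23, ∞).
Since −23 = −23, the images partition ℝ: g is injective and surjective, hence bijective.
Because the two images are disjoint, no x < −3 has g(x) = g(−3), so we compute g⁻¹(−19): −19 lies in [−23, ∞), so solve 8x + 1 = −19: x = (−19 − 1)/8 = −5/2.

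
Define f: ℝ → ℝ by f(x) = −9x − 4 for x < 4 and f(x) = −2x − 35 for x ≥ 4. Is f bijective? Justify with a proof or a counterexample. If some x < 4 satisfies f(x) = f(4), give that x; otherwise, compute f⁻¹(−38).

Both pieces are strictly decreasing (slopes −9 and −2), so each is injective on its own interval.
The left piece maps (−∞, 4) onto (−40, ∞); the right piece maps [4, ∞) onto (−∞, −43].
The images leave a gap (−40 has no preimage), so f is not surjective, hence not bijective.
Because the two images are disjoint, no x < 4 has f(x) = f(4), so we compute f⁻¹(−38): −38 lies in (−40, ∞), so solve −9x − 4 = −38: x = (−38 + 4)/(−9) = 34/9.

34/9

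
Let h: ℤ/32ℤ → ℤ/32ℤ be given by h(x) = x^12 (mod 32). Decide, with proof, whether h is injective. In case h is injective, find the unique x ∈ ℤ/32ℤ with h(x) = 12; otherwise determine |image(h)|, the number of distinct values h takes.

3

h(0) = 0^12 = 0.
h(2): Repeated squaring mod 32: 2^1 ≡ 2, 2^2 ≡ 2² = 4, 2^4 ≡ 4² = 16, 2^8 ≡ 16² = 256 ≡ 0. Since 12 = 8 + 4, 2^12 ≡ 0·16: 0·16 = 0. So 2^12 ≡ 0 (mod 32).
So h(0) = h(2) = 0 while 0 ≠ 2, therefore h is not injective.
Since h is not injective, we determine |image(h)|. Computing x^12 mod 32 for each x (by repeated squaring, reducing mod 32 at every step), the values h(0), h(1), …, h(31) are: 0, 1, 0, 17, 0, 17, 0, 1, 0, 1, 0, 17, 0, 17, 0, 1, 0, 1, 0, 17, 0, 17, 0, 1, 0, 1, 0, 17, 0, 17, 0, 1.
The distinct values are {0, 1, 17}; there are 3 of them.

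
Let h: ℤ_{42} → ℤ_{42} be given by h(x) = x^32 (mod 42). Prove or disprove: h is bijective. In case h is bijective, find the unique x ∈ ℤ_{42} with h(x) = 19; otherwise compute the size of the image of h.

h(4): Repeated squaring mod 42: 4^1 ≡ 4, 4^2 ≡ 4² = 16, 4^4 ≡ 16² = 256 ≡ 4, 4^8 ≡ 4² = 16, 4^16 ≡ 16² = 256 ≡ 4, 4^32 ≡ 4² = 16. So 4^32 ≡ 16 (mod 42).
h(10): Repeated squaring mod 42: 10^1 ≡ 10, 10^2 ≡ 10² = 100 ≡ 16, 10^4 ≡ 16² = 256 ≡ 4, 10^8 ≡ 4² = 16, 10^16 ≡ 16² = 256 ≡ 4, 10^32 ≡ 4² = 16. So 10^32 ≡ 16 (mod 42).
So h(4) = h(10) = 16 while 4 ≠ 10, so h is not injective, hence not bijective.
Since h is not bijective, we determine |image(h)|. Computing x^32 mod 42 for each x (by repeated squaring, reducing mod 42 at every step), the values h(0), h(1), …, h(41) are: 0, 1, 4, 9, 16, 25, 36, 7, 22, 39, 16, 37, 18, 1, 28, 15, 4, 37, 30, 25, 22, 21, 22, 25, 30, 37, 4, 15, 28, 1, 18, 37, 16, 39, 22, 7, 36, 25, 16, 9, 4, 1.
The distinct values are {0, 1, 4, 7, 9, 15, 16, 18, 21, 22, 25, 28, 30, 36, 37, 39}; there are 16 of them.

16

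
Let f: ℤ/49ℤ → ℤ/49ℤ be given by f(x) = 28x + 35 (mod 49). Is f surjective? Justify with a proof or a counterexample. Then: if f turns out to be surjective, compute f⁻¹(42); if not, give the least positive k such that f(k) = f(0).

Recall: surjectivity means every element of the codomain has a preimage under f.
Since gcd(28, 49) = 7, we have 28x ≡ 0 (mod 7) for all x, so f(x) ≡ 0 (mod 7).
But 1 ≢ 0 (mod 7), so 1 ∈ ℤ/49ℤ has no preimage. So f is not surjective.
Since f is not surjective, we find the least positive k with f(k) = f(0): this means 28k ≡ 0 (mod 49), i.e. 49 ∣ 28k. Since gcd(28, 49) = 7, dividing through by 7 this holds exactly when 7 ∣ 4k, and as gcd(4, 7) = 1, exactly when 7 ∣ k.
The smallest positive such k is 7.

7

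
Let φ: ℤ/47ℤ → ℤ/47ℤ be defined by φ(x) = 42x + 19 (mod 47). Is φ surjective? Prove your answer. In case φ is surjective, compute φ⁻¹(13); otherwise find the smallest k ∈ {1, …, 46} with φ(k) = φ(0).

Since gcd(42, 47) = 1, 42 is invertible modulo 47. Euclid's algorithm: 47 = 1·42 + 5, 42 = 8·5 + 2, 5 = 2·2 + 1; back-substituting gives 1 = 28·42 − 25·47, so 42⁻¹ ≡ 28 (mod 47).
For any y ∈ ℤ/47ℤ, x = 28(y − 19) mod 47 satisfies φ(x) = 42·28(y − 19) + 19 ≡ y (since 42·28 ≡ 1 mod 47). So every y has a preimage.
Thus φ is surjective.
Since φ is surjective, we find φ⁻¹(13): we need 42x ≡ 13 − 19 ≡ 41 (mod 47). Using 42⁻¹ = 28: x ≡ 28·41 = 1148 = 24·47 + 20, so x = 20.
Check: φ(20) = 42·20 + 19 = 859 = 18·47 + 13 ≡ 13 (mod 47).

20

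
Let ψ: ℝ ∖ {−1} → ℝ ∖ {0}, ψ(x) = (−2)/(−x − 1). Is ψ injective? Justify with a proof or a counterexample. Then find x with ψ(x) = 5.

-3/5

Suppose ψ(x_1) = ψ(x_2). Cross-multiplying: (−2)(−x_2 − 1) = (−2)(−x_1 − 1).
Expanding both sides and cancelling the symmetric terms leaves −2·(x_1 − x_2) = 0. Since −2 ≠ 0, x_1 = x_2. Hence ψ is injective.
Solving ψ(x) = 5: cross-multiplying gives −2 = 5(−x − 1), which rearranges to 5x = −3, so x = −3/5.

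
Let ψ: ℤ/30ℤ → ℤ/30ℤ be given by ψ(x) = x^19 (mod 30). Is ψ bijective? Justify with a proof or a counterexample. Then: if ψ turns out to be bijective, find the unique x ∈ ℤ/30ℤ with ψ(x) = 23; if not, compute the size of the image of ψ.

17

Computing x^19 mod 30 for each x (by repeated squaring, reducing mod 30 at every step), the values ψ(0), ψ(1), …, ψ(29) are: 0, 1, 8, 27, 4, 5, 6, 13, 2, 9, 10, 11, 18, 7, 14, 15, 16, 23, 12, 19, 20, 21, 28, 17, 24, 25, 26, 3, 22, 29.
Every element of ℤ/30ℤ appears exactly once in this list, so ψ is a bijection, and in particular bijective.
Since ψ is bijective, we read off the preimage of 23 from the same table: ψ(17) = 23, so ψ⁻¹(23) = 17.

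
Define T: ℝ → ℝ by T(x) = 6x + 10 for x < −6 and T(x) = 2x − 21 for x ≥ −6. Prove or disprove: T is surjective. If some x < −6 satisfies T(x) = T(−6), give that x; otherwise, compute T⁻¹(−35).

-43/6

Both pieces are strictly increasing (slopes 6 and 2), so each is injective on its own interval.
The left piece maps (−∞, −6) onto (−∞, −26); the right piece maps [−6, ∞) onto [−33, ∞).
The union (−∞, −26) ∪ [−33, ∞) covers ℝ, so T is surjective.
For the follow-up: the images overlap, so an x < −6 with T(x) = T(−6) exists. T(−6) = −33; solving 6x + 10 = −33 for x < −6 gives x = (−33 − 10)/6 = −43/6.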